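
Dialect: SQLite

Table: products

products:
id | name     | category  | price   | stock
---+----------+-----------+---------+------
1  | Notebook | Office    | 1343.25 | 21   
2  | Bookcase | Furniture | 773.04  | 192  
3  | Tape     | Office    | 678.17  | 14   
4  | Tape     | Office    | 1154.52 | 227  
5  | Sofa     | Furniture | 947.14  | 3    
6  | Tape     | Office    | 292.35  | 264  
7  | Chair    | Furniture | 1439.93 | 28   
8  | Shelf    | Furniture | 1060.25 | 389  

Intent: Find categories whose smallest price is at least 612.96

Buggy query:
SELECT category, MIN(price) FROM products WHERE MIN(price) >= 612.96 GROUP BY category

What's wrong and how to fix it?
Bug: MIN() in WHERE is a misuse of aggregate

Fix: Use HAVING for the per-group MIN condition

Corrected query:
SELECT category, MIN(price) FROM products GROUP BY category HAVING MIN(price) >= 612.96

Result:
category  | MIN(price)
----------+-----------
Furniture | 773.04    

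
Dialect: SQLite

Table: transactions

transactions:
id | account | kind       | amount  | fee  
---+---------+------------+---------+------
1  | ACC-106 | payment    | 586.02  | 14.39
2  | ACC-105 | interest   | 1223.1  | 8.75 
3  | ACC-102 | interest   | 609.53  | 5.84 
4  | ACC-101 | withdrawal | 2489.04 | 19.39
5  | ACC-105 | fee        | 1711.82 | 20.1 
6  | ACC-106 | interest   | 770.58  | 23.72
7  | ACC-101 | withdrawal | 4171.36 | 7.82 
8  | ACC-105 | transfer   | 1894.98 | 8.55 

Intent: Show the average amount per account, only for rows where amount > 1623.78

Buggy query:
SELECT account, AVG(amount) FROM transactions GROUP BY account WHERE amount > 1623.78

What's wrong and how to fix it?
Bug: WHERE cannot follow GROUP BY

Fix: Move the WHERE clause before GROUP BY

Corrected query:
SELECT account, AVG(amount) FROM transactions WHERE amount > 1623.78 GROUP BY account

Result:
account | AVG(amount)
--------+------------
ACC-101 | 3330.2     
ACC-105 | 1803.4     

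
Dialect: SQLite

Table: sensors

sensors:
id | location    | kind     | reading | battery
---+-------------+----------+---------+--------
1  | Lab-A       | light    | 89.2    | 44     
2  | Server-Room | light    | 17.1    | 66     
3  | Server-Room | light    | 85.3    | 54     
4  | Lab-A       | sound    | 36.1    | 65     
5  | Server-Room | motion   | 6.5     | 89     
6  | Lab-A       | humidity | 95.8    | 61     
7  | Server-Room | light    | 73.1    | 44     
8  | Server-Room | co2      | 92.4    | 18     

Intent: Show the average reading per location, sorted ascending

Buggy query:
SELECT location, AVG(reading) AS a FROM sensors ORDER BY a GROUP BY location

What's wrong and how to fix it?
Bug: GROUP BY must precede ORDER BY

Fix: Move ORDER BY to the end, after GROUP BY

Corrected query:
SELECT location, AVG(reading) AS a FROM sensors GROUP BY location ORDER BY a

Result:
location    | a    
------------+------
Server-Room | 54.88
Lab-A       | 73.7 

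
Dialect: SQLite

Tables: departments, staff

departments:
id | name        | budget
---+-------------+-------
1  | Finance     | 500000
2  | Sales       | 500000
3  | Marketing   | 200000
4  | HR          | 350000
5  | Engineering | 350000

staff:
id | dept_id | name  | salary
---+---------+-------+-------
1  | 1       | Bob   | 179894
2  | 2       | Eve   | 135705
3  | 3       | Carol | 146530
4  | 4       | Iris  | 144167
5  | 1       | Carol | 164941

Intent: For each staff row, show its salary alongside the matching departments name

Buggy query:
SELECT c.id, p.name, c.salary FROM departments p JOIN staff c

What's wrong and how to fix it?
Bug: Missing join condition: each staff row is matched to all departments rows instead of just its own

Fix: Specify the join condition linking the foreign key to the parent id

Corrected query:
SELECT c.id, p.name, c.salary FROM departments p JOIN staff c ON c.dept_id = p.id

Result:
id | name      | salary
---+-----------+-------
1  | Finance   | 179894
2  | Sales     | 135705
3  | Marketing | 146530
4  | HR        | 144167
5  | Finance   | 164941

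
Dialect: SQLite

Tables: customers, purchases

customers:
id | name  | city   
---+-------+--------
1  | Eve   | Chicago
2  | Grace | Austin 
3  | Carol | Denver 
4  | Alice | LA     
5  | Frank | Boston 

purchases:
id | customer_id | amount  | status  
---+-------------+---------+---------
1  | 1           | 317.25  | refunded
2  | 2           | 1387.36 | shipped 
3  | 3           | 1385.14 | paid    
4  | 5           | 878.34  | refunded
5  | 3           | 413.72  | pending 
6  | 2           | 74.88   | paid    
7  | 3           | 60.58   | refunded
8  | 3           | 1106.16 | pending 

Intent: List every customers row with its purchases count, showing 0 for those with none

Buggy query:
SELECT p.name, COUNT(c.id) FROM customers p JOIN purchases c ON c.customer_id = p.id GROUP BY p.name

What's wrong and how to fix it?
Bug: INNER JOIN drops customers rows that have no matching purchases rows

Fix: Use LEFT JOIN so parents without children still appear (COUNT(c.id) gives 0)

Corrected query:
SELECT p.name, COUNT(c.id) FROM customers p LEFT JOIN purchases c ON c.customer_id = p.id GROUP BY p.name

Result:
name  | COUNT(c.id)
------+------------
Alice | 0          
Carol | 4          
Eve   | 1          
Frank | 1          
Grace | 2          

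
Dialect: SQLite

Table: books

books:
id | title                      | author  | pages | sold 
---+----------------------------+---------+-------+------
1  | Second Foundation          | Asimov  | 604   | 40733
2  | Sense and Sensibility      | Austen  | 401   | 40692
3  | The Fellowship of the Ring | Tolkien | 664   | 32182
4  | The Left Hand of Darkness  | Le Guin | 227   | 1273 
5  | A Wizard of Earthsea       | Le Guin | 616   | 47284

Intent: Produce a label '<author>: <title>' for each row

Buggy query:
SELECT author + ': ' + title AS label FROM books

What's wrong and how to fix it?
Bug: SQLite uses || for string concatenation; + coerces text to numbers (yielding 0)

Fix: Use the || operator for string concatenation

Corrected query:
SELECT author || ': ' || title AS label FROM books

Result:
label                              
-----------------------------------
Asimov: Second Foundation          
Austen: Sense and Sensibility      
Tolkien: The Fellowship of the Ring
Le Guin: The Left Hand of Darkness 
Le Guin: A Wizard of Earthsea      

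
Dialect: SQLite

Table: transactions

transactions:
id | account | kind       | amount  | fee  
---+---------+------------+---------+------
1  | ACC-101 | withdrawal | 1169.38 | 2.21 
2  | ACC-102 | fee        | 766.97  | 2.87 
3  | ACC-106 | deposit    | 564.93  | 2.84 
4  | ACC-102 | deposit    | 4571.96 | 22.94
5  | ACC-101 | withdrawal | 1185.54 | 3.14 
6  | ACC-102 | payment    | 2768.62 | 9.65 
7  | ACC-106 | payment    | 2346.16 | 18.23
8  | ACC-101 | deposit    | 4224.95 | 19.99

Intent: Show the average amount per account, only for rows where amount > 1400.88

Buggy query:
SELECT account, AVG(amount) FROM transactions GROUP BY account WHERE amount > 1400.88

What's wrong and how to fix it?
Bug: WHERE cannot follow GROUP BY

Fix: Place WHERE between FROM and GROUP BY

Corrected query:
SELECT account, AVG(amount) FROM transactions WHERE amount > 1400.88 GROUP BY account

Result:
account | AVG(amount)
--------+------------
ACC-101 | 4224.95    
ACC-102 | 3670.29    
ACC-106 | 2346.16    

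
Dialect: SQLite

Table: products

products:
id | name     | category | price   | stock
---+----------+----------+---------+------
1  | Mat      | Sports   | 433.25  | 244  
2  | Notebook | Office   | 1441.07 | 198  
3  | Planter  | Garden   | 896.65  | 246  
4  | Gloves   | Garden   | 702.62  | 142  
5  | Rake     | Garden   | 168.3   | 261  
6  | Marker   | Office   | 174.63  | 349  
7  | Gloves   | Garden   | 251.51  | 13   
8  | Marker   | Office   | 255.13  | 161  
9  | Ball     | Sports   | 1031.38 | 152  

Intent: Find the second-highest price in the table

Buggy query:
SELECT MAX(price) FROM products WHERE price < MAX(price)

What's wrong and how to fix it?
Bug: The inner MAX is an aggregate inside WHERE, which is not allowed

Fix: Compute the overall MAX in a subquery, then take MAX of rows below it

Corrected query:
SELECT MAX(price) FROM products WHERE price < (SELECT MAX(price) FROM products)

Result:
MAX(price)
----------
1031.38   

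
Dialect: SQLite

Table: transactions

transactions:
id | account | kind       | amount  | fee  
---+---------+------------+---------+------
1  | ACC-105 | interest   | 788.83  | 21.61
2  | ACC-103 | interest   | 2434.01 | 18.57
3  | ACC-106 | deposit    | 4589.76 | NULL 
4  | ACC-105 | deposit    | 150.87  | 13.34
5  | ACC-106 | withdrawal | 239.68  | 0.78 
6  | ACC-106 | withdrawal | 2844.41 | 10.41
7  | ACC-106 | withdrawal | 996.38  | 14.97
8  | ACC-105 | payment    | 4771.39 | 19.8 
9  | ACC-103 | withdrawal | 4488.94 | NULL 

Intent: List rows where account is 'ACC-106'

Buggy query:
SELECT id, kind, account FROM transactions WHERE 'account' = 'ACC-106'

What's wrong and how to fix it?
Bug: Single quotes denote string literals in SQL; the column name is being compared as a constant string

Fix: Reference the column as account without single quotes

Corrected query:
SELECT id, kind, account FROM transactions WHERE account = 'ACC-106'

Result:
id | kind       | account
---+------------+--------
3  | deposit    | ACC-106
5  | withdrawal | ACC-106
6  | withdrawal | ACC-106
7  | withdrawal | ACC-106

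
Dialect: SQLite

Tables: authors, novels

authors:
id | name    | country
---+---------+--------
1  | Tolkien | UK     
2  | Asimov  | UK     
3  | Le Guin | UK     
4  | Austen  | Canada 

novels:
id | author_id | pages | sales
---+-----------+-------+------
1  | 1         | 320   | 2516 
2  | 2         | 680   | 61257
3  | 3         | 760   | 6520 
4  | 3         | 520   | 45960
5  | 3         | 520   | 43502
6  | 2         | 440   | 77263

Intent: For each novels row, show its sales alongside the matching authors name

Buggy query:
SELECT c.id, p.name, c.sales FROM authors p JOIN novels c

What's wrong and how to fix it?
Bug: JOIN with no ON clause produces a cartesian product; every novels row pairs with every authors row

Fix: Specify the join condition linking the foreign key to the parent id

Corrected query:
SELECT c.id, p.name, c.sales FROM authors p JOIN novels c ON c.author_id = p.id

Result:
id | name    | sales
---+---------+------
1  | Tolkien | 2516 
2  | Asimov  | 61257
3  | Le Guin | 6520 
4  | Le Guin | 45960
5  | Le Guin | 43502
6  | Asimov  | 77263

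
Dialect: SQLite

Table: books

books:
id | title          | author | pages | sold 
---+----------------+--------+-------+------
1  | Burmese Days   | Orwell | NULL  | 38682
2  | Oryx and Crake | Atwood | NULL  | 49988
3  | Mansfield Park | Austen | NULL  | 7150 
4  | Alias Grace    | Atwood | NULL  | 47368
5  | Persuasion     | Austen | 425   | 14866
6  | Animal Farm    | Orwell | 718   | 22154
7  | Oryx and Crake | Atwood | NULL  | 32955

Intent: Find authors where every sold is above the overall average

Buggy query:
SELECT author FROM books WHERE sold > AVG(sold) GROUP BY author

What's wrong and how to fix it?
Bug: WHERE evaluates per row before aggregation, so AVG() is unavailable

Fix: Use a subquery for AVG and a HAVING MIN(...) filter so the condition holds for every row in the group

Corrected query:
SELECT author FROM books GROUP BY author HAVING MIN(sold) > (SELECT AVG(sold) FROM books)

Result:
author
------
Atwood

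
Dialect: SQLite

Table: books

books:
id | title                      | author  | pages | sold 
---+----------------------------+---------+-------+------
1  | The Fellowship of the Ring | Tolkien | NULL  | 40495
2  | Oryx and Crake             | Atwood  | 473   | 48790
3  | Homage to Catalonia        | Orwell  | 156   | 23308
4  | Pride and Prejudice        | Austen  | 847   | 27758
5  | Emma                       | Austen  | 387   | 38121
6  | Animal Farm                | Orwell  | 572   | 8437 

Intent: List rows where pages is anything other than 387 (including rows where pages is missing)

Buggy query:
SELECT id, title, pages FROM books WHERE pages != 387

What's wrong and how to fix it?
Bug: 'pages != 387' is unknown when pages is NULL, so NULL rows are silently excluded

Fix: Add an explicit OR pages IS NULL to include the missing-value rows

Corrected query:
SELECT id, title, pages FROM books WHERE pages != 387 OR pages IS NULL

Result:
id | title                      | pages
---+----------------------------+------
1  | The Fellowship of the Ring | NULL 
2  | Oryx and Crake             | 473  
3  | Homage to Catalonia        | 156  
4  | Pride and Prejudice        | 847  
6  | Animal Farm                | 572  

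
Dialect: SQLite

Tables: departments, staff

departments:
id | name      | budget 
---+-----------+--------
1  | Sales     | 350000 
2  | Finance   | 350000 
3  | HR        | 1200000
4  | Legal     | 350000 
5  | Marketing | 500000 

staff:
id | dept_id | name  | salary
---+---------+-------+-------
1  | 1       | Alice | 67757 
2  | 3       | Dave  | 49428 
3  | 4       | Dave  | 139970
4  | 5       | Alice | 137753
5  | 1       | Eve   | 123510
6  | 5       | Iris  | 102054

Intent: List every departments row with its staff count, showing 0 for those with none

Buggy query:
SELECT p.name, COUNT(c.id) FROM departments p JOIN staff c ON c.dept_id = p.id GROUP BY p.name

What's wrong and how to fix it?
Bug: An inner join excludes parents with zero children

Fix: Switch to LEFT JOIN to retain unmatched parent rows

Corrected query:
SELECT p.name, COUNT(c.id) FROM departments p LEFT JOIN staff c ON c.dept_id = p.id GROUP BY p.name

Result:
name      | COUNT(c.id)
----------+------------
Finance   | 0          
HR        | 1          
Legal     | 1          
Marketing | 2          
Sales     | 2          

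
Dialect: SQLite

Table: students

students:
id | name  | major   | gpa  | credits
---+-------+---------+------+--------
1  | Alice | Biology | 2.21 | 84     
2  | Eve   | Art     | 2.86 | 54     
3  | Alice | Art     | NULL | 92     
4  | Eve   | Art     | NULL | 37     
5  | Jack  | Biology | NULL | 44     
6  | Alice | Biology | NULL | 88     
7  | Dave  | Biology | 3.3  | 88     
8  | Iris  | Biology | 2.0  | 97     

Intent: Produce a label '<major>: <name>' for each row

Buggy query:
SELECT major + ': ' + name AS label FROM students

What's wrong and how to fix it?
Bug: SQLite uses || for string concatenation; + coerces text to numbers (yielding 0)

Fix: Use the || operator for string concatenation

Corrected query:
SELECT major || ': ' || name AS label FROM students

Result:
label         
--------------
Biology: Alice
Art: Eve      
Art: Alice    
Art: Eve      
Biology: Jack 
Biology: Alice
Biology: Dave 
Biology: Iris 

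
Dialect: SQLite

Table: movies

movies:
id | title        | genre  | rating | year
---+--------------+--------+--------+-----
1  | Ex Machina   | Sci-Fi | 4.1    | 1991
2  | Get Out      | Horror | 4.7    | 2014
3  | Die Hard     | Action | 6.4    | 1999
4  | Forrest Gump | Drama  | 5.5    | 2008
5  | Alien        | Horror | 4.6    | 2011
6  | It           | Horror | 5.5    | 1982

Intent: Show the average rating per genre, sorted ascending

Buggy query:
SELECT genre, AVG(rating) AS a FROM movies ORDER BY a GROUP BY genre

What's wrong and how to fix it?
Bug: ORDER BY appears before GROUP BY; SQL clause order requires GROUP BY first

Fix: Reorder: SELECT … FROM … GROUP BY … ORDER BY …

Corrected query:
SELECT genre, AVG(rating) AS a FROM movies GROUP BY genre ORDER BY a

Result:
genre  | a       
-------+---------
Sci-Fi | 4.1     
Horror | 4.933333
Drama  | 5.5     
Action | 6.4     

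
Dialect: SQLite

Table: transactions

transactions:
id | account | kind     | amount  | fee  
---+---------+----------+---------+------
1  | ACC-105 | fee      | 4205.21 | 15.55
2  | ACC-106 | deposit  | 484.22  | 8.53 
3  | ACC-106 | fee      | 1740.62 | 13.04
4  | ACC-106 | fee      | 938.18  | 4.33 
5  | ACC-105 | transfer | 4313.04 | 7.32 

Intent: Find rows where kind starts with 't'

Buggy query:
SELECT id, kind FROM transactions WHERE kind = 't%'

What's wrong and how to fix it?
Bug: Wildcards only work with LIKE; '=' treats '%' as a literal character

Fix: Replace '=' with LIKE so 't%' is treated as a pattern

Corrected query:
SELECT id, kind FROM transactions WHERE kind LIKE 't%'

Result:
id | kind    
---+---------
5  | transfer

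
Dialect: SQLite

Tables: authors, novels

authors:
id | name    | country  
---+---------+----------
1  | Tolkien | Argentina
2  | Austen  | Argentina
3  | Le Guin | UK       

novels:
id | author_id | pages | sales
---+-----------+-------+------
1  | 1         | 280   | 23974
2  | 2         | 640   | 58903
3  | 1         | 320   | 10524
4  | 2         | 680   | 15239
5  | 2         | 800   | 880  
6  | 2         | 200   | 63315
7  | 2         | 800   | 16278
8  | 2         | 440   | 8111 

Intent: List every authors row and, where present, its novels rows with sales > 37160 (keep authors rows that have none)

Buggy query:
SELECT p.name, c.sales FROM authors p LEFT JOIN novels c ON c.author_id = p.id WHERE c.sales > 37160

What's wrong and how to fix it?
Bug: Filtering c.sales in WHERE discards the NULL rows produced by LEFT JOIN, turning it into an inner join

Fix: Move the right-table condition into the ON clause so unmatched parents are kept

Corrected query:
SELECT p.name, c.sales FROM authors p LEFT JOIN novels c ON c.author_id = p.id AND c.sales > 37160

Result:
name    | sales
--------+------
Tolkien | NULL 
Austen  | 58903
Austen  | 63315
Le Guin | NULL 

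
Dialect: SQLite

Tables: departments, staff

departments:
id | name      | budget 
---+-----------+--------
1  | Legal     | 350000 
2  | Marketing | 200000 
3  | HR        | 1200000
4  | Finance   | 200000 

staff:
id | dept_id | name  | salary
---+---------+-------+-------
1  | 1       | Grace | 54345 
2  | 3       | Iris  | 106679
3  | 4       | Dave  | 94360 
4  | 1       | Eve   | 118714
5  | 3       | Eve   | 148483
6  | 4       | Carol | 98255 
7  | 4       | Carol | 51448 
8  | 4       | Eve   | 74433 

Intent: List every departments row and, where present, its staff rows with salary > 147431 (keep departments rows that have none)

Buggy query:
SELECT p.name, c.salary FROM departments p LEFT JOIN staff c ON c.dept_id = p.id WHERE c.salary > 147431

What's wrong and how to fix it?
Bug: A WHERE condition on the right-hand table after LEFT JOIN drops unmatched parents

Fix: Put 'c.salary > 147431' in the JOIN's ON clause instead of WHERE

Corrected query:
SELECT p.name, c.salary FROM departments p LEFT JOIN staff c ON c.dept_id = p.id AND c.salary > 147431

Result:
name      | salary
----------+-------
Legal     | NULL  
Marketing | NULL  
HR        | 148483
Finance   | NULL  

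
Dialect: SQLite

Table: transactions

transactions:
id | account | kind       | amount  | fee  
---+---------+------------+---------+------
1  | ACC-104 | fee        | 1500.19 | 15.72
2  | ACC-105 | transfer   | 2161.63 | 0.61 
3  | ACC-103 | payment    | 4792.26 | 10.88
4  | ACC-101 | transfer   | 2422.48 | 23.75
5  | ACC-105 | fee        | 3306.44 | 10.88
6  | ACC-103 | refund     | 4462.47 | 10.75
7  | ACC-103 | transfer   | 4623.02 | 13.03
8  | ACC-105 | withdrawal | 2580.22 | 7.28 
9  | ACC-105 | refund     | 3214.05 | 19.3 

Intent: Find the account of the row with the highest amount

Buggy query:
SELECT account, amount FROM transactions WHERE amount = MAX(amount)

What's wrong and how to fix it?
Bug: WHERE is evaluated per row; an aggregate over the whole table isn't defined there

Fix: Use a subquery: WHERE amount = (SELECT MAX(amount) FROM transactions)

Corrected query:
SELECT account, amount FROM transactions WHERE amount = (SELECT MAX(amount) FROM transactions)

Result:
account | amount 
--------+--------
ACC-103 | 4792.26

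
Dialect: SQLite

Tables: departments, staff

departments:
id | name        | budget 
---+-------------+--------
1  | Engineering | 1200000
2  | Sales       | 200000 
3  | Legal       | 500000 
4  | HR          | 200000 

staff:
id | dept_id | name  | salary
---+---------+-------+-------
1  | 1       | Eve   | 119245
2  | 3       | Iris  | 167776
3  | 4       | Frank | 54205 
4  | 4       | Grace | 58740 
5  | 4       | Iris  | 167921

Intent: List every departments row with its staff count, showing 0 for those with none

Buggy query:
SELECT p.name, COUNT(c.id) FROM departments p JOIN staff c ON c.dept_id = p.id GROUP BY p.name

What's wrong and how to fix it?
Bug: INNER JOIN drops departments rows that have no matching staff rows

Fix: Switch to LEFT JOIN to retain unmatched parent rows

Corrected query:
SELECT p.name, COUNT(c.id) FROM departments p LEFT JOIN staff c ON c.dept_id = p.id GROUP BY p.name

Result:
name        | COUNT(c.id)
------------+------------
Engineering | 1          
HR          | 3          
Legal       | 1          
Sales       | 0          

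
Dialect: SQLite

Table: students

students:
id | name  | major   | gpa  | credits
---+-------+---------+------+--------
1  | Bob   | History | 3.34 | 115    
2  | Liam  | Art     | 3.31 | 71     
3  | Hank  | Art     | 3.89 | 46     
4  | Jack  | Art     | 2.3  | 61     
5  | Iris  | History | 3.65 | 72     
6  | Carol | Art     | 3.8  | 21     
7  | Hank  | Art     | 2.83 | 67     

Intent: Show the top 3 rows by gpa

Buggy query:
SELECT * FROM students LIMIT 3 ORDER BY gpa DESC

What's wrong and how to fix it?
Bug: ORDER BY cannot follow LIMIT; LIMIT is the final clause

Fix: Swap the clauses: ORDER BY first, then LIMIT

Corrected query:
SELECT * FROM students ORDER BY gpa DESC LIMIT 3

Result:
id | name  | major   | gpa  | credits
---+-------+---------+------+--------
3  | Hank  | Art     | 3.89 | 46     
6  | Carol | Art     | 3.8  | 21     
5  | Iris  | History | 3.65 | 72     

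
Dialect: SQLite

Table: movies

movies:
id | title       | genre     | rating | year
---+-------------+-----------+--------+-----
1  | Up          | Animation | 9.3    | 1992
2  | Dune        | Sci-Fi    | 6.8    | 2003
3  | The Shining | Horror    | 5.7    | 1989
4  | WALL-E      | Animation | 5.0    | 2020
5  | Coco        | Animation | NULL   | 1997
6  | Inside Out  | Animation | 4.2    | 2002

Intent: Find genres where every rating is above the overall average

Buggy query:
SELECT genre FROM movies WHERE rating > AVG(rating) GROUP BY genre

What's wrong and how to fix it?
Bug: AVG() is an aggregate; it can't sit directly in WHERE

Fix: Compute the overall average in a scalar subquery and compare each group's MIN against it in HAVING

Corrected query:
SELECT genre FROM movies GROUP BY genre HAVING MIN(rating) > (SELECT AVG(rating) FROM movies)

Result:
genre 
------
Sci-Fi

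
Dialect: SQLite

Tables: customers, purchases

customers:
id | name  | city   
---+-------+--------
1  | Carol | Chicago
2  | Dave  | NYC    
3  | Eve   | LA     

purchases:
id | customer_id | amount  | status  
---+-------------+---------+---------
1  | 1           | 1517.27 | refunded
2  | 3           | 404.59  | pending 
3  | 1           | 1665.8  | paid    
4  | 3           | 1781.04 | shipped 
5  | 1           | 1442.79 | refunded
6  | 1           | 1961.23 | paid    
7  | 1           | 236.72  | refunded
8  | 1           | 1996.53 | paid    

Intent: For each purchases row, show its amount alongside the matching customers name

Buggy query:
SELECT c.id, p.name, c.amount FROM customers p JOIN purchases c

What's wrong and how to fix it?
Bug: Missing join condition: each purchases row is matched to all customers rows instead of just its own

Fix: Add ON c.customer_id = p.id to the JOIN

Corrected query:
SELECT c.id, p.name, c.amount FROM customers p JOIN purchases c ON c.customer_id = p.id

Result:
id | name  | amount 
---+-------+--------
1  | Carol | 1517.27
2  | Eve   | 404.59 
3  | Carol | 1665.8 
4  | Eve   | 1781.04
5  | Carol | 1442.79
6  | Carol | 1961.23
7  | Carol | 236.72 
8  | Carol | 1996.53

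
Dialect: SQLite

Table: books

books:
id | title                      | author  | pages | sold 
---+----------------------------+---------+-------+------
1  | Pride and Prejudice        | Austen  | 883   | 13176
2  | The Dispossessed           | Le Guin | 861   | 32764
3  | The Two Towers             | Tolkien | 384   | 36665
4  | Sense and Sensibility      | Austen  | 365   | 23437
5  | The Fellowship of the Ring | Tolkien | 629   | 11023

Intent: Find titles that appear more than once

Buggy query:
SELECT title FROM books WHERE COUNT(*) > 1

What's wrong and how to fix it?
Bug: WHERE can't reference COUNT(*); aggregates are computed after WHERE

Fix: Group first, then use HAVING for the count condition

Corrected query:
SELECT title FROM books GROUP BY title HAVING COUNT(*) > 1

Result:
(no rows)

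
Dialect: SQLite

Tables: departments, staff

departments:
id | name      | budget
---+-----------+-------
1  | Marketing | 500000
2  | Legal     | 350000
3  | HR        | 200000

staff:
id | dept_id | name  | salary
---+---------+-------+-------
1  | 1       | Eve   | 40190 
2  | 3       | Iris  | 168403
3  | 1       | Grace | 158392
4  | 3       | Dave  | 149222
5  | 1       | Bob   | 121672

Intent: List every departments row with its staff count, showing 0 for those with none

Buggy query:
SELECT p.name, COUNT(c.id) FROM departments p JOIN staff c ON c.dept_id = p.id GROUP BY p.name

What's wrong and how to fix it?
Bug: INNER JOIN drops departments rows that have no matching staff rows

Fix: Use LEFT JOIN so parents without children still appear (COUNT(c.id) gives 0)

Corrected query:
SELECT p.name, COUNT(c.id) FROM departments p LEFT JOIN staff c ON c.dept_id = p.id GROUP BY p.name

Result:
name      | COUNT(c.id)
----------+------------
HR        | 2          
Legal     | 0          
Marketing | 3          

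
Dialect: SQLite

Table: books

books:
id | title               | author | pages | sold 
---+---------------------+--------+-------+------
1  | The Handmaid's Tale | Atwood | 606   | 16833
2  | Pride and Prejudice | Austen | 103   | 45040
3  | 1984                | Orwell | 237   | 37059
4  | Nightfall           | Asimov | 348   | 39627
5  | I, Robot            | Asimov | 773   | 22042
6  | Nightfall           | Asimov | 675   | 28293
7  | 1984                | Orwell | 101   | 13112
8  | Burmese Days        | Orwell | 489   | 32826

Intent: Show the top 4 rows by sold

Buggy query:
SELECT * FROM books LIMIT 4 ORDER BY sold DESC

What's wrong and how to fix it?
Bug: ORDER BY cannot follow LIMIT; LIMIT is the final clause

Fix: Swap the clauses: ORDER BY first, then LIMIT

Corrected query:
SELECT * FROM books ORDER BY sold DESC LIMIT 4

Result:
id | title               | author | pages | sold 
---+---------------------+--------+-------+------
2  | Pride and Prejudice | Austen | 103   | 45040
4  | Nightfall           | Asimov | 348   | 39627
3  | 1984                | Orwell | 237   | 37059
8  | Burmese Days        | Orwell | 489   | 32826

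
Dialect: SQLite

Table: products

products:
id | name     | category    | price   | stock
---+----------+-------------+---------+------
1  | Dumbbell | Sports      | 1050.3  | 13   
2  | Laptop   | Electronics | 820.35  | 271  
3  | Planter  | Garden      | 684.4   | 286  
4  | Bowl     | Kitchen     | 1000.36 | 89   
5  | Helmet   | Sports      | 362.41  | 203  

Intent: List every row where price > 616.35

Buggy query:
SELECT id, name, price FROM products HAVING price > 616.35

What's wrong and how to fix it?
Bug: HAVING filters the output of aggregation, but this query has no GROUP BY and no aggregate functions, so SQLite rejects it (HAVING clause on a non-aggregate query); the condition here is per row

Fix: Use WHERE for row-level filtering

Corrected query:
SELECT id, name, price FROM products WHERE price > 616.35

Result:
id | name     | price  
---+----------+--------
1  | Dumbbell | 1050.3 
2  | Laptop   | 820.35 
3  | Planter  | 684.4  
4  | Bowl     | 1000.36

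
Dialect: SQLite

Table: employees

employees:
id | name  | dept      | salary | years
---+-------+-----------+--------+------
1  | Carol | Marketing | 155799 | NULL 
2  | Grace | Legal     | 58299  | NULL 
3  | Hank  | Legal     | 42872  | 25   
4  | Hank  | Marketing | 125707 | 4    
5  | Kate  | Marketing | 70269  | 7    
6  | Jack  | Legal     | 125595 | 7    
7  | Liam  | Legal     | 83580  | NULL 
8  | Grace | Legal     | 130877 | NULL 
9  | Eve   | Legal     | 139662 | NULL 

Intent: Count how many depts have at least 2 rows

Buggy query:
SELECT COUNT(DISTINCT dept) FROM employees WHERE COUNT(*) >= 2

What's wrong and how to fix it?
Bug: COUNT(*) cannot appear in WHERE; the per-group count doesn't exist yet

Fix: Use a subquery that GROUPs and filters with HAVING, then count its rows

Corrected query:
SELECT COUNT(*) FROM (SELECT dept FROM employees GROUP BY dept HAVING COUNT(*) >= 2)

Result:
COUNT(*)
--------
2       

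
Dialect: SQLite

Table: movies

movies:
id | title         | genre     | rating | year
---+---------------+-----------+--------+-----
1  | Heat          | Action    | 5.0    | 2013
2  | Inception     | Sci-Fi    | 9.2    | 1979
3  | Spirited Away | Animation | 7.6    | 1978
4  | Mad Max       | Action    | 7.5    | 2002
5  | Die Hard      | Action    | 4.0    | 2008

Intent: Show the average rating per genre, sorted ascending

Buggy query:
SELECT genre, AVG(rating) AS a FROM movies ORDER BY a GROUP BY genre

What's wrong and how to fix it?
Bug: ORDER BY appears before GROUP BY; SQL clause order requires GROUP BY first

Fix: Reorder: SELECT … FROM … GROUP BY … ORDER BY …

Corrected query:
SELECT genre, AVG(rating) AS a FROM movies GROUP BY genre ORDER BY a

Result:
genre     | a  
----------+----
Action    | 5.5
Animation | 7.6
Sci-Fi    | 9.2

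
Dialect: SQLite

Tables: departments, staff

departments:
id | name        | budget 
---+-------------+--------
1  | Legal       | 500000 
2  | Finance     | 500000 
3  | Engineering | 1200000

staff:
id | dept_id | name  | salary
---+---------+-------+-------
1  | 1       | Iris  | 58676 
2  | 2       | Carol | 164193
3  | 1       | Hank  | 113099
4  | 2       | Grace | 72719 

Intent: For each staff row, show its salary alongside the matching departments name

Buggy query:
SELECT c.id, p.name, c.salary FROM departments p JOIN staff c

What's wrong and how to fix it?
Bug: JOIN with no ON clause produces a cartesian product; every staff row pairs with every departments row

Fix: Add ON c.dept_id = p.id to the JOIN

Corrected query:
SELECT c.id, p.name, c.salary FROM departments p JOIN staff c ON c.dept_id = p.id

Result:
id | name    | salary
---+---------+-------
1  | Legal   | 58676 
2  | Finance | 164193
3  | Legal   | 113099
4  | Finance | 72719 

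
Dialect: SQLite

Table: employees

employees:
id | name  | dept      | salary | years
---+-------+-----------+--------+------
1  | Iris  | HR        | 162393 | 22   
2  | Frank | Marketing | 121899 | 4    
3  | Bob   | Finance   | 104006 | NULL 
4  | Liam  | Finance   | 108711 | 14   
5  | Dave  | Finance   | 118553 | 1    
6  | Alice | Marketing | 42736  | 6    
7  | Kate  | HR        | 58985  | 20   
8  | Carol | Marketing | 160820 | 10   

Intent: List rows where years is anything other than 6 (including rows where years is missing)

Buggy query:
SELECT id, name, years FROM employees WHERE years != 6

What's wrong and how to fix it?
Bug: 'years != 6' is unknown when years is NULL, so NULL rows are silently excluded

Fix: Add an explicit OR years IS NULL to include the missing-value rows

Corrected query:
SELECT id, name, years FROM employees WHERE years != 6 OR years IS NULL

Result:
id | name  | years
---+-------+------
1  | Iris  | 22   
2  | Frank | 4    
3  | Bob   | NULL 
4  | Liam  | 14   
5  | Dave  | 1    
7  | Kate  | 20   
8  | Carol | 10   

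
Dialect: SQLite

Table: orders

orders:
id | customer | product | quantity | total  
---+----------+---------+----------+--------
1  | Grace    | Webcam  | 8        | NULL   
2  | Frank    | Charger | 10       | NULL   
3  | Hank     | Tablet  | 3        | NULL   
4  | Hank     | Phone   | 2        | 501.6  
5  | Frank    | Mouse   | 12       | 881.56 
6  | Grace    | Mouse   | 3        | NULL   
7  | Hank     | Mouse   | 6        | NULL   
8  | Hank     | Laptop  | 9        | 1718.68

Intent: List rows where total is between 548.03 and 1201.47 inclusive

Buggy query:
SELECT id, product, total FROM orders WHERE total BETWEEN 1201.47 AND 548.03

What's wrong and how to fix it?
Bug: BETWEEN expects the lower bound first; with 1201.47 AND 548.03 the range is empty

Fix: Write BETWEEN 548.03 AND 1201.47

Corrected query:
SELECT id, product, total FROM orders WHERE total BETWEEN 548.03 AND 1201.47

Result:
id | product | total 
---+---------+-------
5  | Mouse   | 881.56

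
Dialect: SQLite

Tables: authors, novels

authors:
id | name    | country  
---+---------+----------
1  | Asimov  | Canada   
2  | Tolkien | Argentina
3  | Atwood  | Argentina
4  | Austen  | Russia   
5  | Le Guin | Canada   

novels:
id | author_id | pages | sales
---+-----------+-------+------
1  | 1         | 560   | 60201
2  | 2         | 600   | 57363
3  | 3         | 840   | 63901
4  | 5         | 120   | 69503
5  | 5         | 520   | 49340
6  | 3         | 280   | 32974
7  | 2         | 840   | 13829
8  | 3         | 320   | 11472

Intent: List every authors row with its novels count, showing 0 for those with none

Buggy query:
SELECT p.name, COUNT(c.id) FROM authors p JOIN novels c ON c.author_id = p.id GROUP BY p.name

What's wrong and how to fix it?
Bug: INNER JOIN drops authors rows that have no matching novels rows

Fix: Use LEFT JOIN so parents without children still appear (COUNT(c.id) gives 0)

Corrected query:
SELECT p.name, COUNT(c.id) FROM authors p LEFT JOIN novels c ON c.author_id = p.id GROUP BY p.name

Result:
name    | COUNT(c.id)
--------+------------
Asimov  | 1          
Atwood  | 3          
Austen  | 0          
Le Guin | 2          
Tolkien | 2          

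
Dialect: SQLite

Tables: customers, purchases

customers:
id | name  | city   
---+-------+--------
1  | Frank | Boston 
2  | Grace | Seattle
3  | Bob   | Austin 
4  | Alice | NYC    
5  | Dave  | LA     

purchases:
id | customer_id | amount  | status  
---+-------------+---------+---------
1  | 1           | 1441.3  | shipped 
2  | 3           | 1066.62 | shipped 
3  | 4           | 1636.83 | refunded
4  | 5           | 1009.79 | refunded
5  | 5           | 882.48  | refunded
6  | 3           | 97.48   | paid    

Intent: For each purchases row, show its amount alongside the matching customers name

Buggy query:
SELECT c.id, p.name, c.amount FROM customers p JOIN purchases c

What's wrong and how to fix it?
Bug: Missing join condition: each purchases row is matched to all customers rows instead of just its own

Fix: Add ON c.customer_id = p.id to the JOIN

Corrected query:
SELECT c.id, p.name, c.amount FROM customers p JOIN purchases c ON c.customer_id = p.id

Result:
id | name  | amount 
---+-------+--------
1  | Frank | 1441.3 
2  | Bob   | 1066.62
3  | Alice | 1636.83
4  | Dave  | 1009.79
5  | Dave  | 882.48 
6  | Bob   | 97.48  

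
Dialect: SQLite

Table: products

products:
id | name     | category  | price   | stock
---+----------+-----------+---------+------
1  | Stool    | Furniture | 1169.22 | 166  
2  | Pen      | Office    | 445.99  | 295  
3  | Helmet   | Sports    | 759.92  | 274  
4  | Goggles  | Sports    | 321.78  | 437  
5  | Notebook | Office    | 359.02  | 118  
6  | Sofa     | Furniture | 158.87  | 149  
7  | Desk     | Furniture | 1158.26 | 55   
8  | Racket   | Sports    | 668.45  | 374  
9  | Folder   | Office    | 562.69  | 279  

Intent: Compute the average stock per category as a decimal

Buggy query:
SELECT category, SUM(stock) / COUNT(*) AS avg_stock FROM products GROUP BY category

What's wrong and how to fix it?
Bug: Both operands are integers, so '/' performs integer division and truncates

Fix: Multiply by 1.0 (or CAST to REAL) to force floating-point division

Corrected query:
SELECT category, SUM(stock) * 1.0 / COUNT(*) AS avg_stock FROM products GROUP BY category

Result:
category  | avg_stock 
----------+-----------
Furniture | 123.333333
Office    | 230.666667
Sports    | 361.666667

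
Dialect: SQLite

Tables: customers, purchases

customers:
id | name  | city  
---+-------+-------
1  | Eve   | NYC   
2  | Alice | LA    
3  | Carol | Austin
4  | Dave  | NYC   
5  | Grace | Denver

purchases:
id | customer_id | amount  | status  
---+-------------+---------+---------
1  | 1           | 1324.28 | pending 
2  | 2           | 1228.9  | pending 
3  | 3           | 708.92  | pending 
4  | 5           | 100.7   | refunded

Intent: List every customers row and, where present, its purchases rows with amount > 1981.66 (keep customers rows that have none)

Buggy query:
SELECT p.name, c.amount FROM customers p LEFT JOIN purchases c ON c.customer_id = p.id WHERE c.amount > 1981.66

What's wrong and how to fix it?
Bug: A WHERE condition on the right-hand table after LEFT JOIN drops unmatched parents

Fix: Put 'c.amount > 1981.66' in the JOIN's ON clause instead of WHERE

Corrected query:
SELECT p.name, c.amount FROM customers p LEFT JOIN purchases c ON c.customer_id = p.id AND c.amount > 1981.66

Result:
name  | amount
------+-------
Eve   | NULL  
Alice | NULL  
Carol | NULL  
Dave  | NULL  
Grace | NULL  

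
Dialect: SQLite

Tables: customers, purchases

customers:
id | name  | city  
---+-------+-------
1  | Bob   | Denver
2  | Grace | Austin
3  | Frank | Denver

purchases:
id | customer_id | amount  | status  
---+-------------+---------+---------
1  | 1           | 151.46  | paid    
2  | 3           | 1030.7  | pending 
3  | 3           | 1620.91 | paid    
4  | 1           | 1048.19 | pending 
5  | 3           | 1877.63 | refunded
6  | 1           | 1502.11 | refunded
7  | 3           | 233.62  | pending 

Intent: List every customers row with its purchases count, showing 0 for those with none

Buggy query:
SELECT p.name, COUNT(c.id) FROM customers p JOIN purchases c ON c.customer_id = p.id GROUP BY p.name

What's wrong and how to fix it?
Bug: An inner join excludes parents with zero children

Fix: Use LEFT JOIN so parents without children still appear (COUNT(c.id) gives 0)

Corrected query:
SELECT p.name, COUNT(c.id) FROM customers p LEFT JOIN purchases c ON c.customer_id = p.id GROUP BY p.name

Result:
name  | COUNT(c.id)
------+------------
Bob   | 3          
Frank | 4          
Grace | 0          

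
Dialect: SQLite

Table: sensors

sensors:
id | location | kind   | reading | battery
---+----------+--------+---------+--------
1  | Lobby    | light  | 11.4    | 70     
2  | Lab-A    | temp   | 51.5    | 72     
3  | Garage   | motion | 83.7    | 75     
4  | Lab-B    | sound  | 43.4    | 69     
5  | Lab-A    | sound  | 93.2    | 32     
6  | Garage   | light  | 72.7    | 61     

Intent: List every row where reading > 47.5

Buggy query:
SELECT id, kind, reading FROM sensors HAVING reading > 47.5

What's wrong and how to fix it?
Bug: HAVING filters the output of aggregation, but this query has no GROUP BY and no aggregate functions, so SQLite rejects it (HAVING clause on a non-aggregate query); the condition here is per row

Fix: Replace HAVING with WHERE since the condition applies to individual rows

Corrected query:
SELECT id, kind, reading FROM sensors WHERE reading > 47.5

Result:
id | kind   | reading
---+--------+--------
2  | temp   | 51.5   
3  | motion | 83.7   
5  | sound  | 93.2   
6  | light  | 72.7   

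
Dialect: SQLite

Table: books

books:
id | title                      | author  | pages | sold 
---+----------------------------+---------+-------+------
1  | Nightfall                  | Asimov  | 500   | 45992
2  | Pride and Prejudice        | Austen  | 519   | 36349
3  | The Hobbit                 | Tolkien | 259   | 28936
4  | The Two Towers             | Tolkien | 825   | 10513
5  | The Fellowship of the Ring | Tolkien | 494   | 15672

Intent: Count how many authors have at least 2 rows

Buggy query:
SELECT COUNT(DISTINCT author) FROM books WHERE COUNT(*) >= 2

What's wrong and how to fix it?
Bug: COUNT(*) cannot appear in WHERE; the per-group count doesn't exist yet

Fix: Use a subquery that GROUPs and filters with HAVING, then count its rows

Corrected query:
SELECT COUNT(*) FROM (SELECT author FROM books GROUP BY author HAVING COUNT(*) >= 2)

Result:
COUNT(*)
--------
1       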